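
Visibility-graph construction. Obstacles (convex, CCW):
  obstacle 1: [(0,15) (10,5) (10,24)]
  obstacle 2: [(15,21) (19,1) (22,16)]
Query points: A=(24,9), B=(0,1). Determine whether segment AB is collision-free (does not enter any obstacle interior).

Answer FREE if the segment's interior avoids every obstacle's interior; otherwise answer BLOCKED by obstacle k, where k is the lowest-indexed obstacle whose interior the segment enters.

Obstacle 1 [(0,15) (10,5) (10,24)]:
  edge (0,15)–(10,5): clear
  edge (10,5)–(10,24): clear
  edge (10,24)–(0,15): clear
  midpoint (12,5) outside
  → clear
Obstacle 2 [(15,21) (19,1) (22,16)]:
  edge (15,21)–(19,1): crosses AB
  edge (19,1)–(22,16): crosses AB
  edge (22,16)–(15,21): clear
  → BLOCKED

BLOCKED by obstacle 2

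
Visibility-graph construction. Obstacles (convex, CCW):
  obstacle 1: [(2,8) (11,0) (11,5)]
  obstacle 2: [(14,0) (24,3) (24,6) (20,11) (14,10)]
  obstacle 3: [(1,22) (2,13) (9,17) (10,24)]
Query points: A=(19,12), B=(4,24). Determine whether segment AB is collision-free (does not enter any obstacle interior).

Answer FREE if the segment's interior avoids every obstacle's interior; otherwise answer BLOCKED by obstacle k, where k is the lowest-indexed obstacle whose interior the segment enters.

BLOCKED by obstacle 3

Obstacle 1 [(2,8) (11,0) (11,5)]:
  edge (2,8)–(11,0): clear
  edge (11,0)–(11,5): clear
  edge (11,5)–(2,8): clear
  midpoint (23/2,18) outside
  → clear
Obstacle 2 [(14,0) (24,3) (24,6) (20,11) (14,10)]:
  edge (14,0)–(24,3): clear
  edge (24,3)–(24,6): clear
  edge (24,6)–(20,11): clear
  edge (20,11)–(14,10): clear
  edge (14,10)–(14,0): clear
  midpoint (23/2,18) outside
  → clear
Obstacle 3 [(1,22) (2,13) (9,17) (10,24)]:
  edge (1,22)–(2,13): clear
  edge (2,13)–(9,17): clear
  edge (9,17)–(10,24): crosses AB
  edge (10,24)–(1,22): crosses AB
  → BLOCKED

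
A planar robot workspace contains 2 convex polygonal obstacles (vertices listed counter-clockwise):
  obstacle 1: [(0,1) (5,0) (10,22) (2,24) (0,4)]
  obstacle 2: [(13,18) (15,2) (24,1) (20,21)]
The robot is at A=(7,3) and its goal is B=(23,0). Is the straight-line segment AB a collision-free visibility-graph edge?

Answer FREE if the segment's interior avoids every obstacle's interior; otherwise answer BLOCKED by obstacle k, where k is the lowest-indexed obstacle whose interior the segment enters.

FREE

Obstacle 1 [(0,1) (5,0) (10,22) (2,24) (0,4)]:
  edge (0,1)–(5,0): clear
  edge (5,0)–(10,22): clear
  edge (10,22)–(2,24): clear
  edge (2,24)–(0,4): clear
  edge (0,4)–(0,1): clear
  midpoint (15,3/2) outside
  → clear
Obstacle 2 [(13,18) (15,2) (24,1) (20,21)]:
  edge (13,18)–(15,2): clear
  edge (15,2)–(24,1): clear
  edge (24,1)–(20,21): clear
  edge (20,21)–(13,18): clear
  midpoint (15,3/2) outside
  → clear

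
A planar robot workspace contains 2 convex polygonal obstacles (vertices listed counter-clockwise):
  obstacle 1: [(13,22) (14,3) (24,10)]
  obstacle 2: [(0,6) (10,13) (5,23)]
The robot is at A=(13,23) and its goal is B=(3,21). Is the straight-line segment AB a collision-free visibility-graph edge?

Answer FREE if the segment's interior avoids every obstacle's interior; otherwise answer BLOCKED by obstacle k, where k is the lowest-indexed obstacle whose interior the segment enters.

BLOCKED by obstacle 2

Obstacle 1 [(13,22) (14,3) (24,10)]:
  edge (13,22)–(14,3): clear
  edge (14,3)–(24,10): clear
  edge (24,10)–(13,22): clear
  midpoint (8,22) outside
  → clear
Obstacle 2 [(0,6) (10,13) (5,23)]:
  edge (0,6)–(10,13): clear
  edge (10,13)–(5,23): crosses AB
  edge (5,23)–(0,6): crosses AB
  → BLOCKED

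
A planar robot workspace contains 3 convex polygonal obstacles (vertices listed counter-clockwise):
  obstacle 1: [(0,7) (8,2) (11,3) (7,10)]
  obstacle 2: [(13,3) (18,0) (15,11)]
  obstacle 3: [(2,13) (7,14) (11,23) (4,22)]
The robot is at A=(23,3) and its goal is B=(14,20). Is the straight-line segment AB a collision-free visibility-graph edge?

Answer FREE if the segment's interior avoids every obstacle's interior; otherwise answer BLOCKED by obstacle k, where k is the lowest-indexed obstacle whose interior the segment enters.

FREE

Obstacle 1 [(0,7) (8,2) (11,3) (7,10)]:
  edge (0,7)–(8,2): clear
  edge (8,2)–(11,3): clear
  edge (11,3)–(7,10): clear
  edge (7,10)–(0,7): clear
  midpoint (37/2,23/2) outside
  → clear
Obstacle 2 [(13,3) (18,0) (15,11)]:
  edge (13,3)–(18,0): clear
  edge (18,0)–(15,11): clear
  edge (15,11)–(13,3): clear
  midpoint (37/2,23/2) outside
  → clear
Obstacle 3 [(2,13) (7,14) (11,23) (4,22)]:
  edge (2,13)–(7,14): clear
  edge (7,14)–(11,23): clear
  edge (11,23)–(4,22): clear
  edge (4,22)–(2,13): clear
  midpoint (37/2,23/2) outside
  → clear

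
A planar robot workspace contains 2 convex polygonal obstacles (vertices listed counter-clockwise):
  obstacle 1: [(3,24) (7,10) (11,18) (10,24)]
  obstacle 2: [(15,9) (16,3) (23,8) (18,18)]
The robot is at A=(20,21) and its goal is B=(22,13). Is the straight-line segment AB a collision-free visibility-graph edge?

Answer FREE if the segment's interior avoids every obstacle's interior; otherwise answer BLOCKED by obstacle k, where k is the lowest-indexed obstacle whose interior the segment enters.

Obstacle 1 [(3,24) (7,10) (11,18) (10,24)]:
  edge (3,24)–(7,10): clear
  edge (7,10)–(11,18): clear
  edge (11,18)–(10,24): clear
  edge (10,24)–(3,24): clear
  midpoint (21,17) outside
  → clear
Obstacle 2 [(15,9) (16,3) (23,8) (18,18)]:
  edge (15,9)–(16,3): clear
  edge (16,3)–(23,8): clear
  edge (23,8)–(18,18): clear
  edge (18,18)–(15,9): clear
  midpoint (21,17) outside
  → clear

FREE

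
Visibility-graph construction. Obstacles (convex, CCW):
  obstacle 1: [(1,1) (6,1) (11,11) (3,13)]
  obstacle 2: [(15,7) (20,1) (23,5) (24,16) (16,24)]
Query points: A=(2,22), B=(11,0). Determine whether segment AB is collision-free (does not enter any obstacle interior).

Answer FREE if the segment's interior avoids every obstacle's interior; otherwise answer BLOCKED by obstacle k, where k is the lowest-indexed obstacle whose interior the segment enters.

Obstacle 1 [(1,1) (6,1) (11,11) (3,13)]:
  edge (1,1)–(6,1): clear
  edge (6,1)–(11,11): crosses AB
  edge (11,11)–(3,13): crosses AB
  edge (3,13)–(1,1): clear
  → BLOCKED
Obstacle 2 [(15,7) (20,1) (23,5) (24,16) (16,24)]:
  edge (15,7)–(20,1): clear
  edge (20,1)–(23,5): clear
  edge (23,5)–(24,16): clear
  edge (24,16)–(16,24): clear
  edge (16,24)–(15,7): clear
  midpoint (13/2,11) outside
  → clear

BLOCKED by obstacle 1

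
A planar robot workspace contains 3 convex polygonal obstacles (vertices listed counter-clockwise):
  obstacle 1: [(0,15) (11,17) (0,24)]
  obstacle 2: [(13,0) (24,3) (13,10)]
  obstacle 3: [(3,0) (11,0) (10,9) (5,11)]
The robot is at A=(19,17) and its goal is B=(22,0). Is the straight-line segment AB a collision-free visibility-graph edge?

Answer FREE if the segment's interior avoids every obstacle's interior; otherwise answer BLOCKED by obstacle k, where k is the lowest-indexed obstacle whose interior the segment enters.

BLOCKED by obstacle 2

Obstacle 1 [(0,15) (11,17) (0,24)]:
  edge (0,15)–(11,17): clear
  edge (11,17)–(0,24): clear
  edge (0,24)–(0,15): clear
  midpoint (41/2,17/2) outside
  → clear
Obstacle 2 [(13,0) (24,3) (13,10)]:
  edge (13,0)–(24,3): crosses AB
  edge (24,3)–(13,10): crosses AB
  edge (13,10)–(13,0): clear
  → BLOCKED
Obstacle 3 [(3,0) (11,0) (10,9) (5,11)]:
  edge (3,0)–(11,0): clear
  edge (11,0)–(10,9): clear
  edge (10,9)–(5,11): clear
  edge (5,11)–(3,0): clear
  midpoint (41/2,17/2) outside
  → clear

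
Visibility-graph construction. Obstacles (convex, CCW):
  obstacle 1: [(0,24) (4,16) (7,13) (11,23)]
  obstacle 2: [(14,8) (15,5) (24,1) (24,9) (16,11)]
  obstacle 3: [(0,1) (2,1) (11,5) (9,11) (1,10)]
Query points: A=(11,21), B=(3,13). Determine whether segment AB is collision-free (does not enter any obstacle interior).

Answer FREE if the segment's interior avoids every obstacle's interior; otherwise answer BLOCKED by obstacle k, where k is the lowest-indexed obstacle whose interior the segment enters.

BLOCKED by obstacle 1

Obstacle 1 [(0,24) (4,16) (7,13) (11,23)]:
  edge (0,24)–(4,16): clear
  edge (4,16)–(7,13): crosses AB
  edge (7,13)–(11,23): crosses AB
  edge (11,23)–(0,24): clear
  → BLOCKED
Obstacle 2 [(14,8) (15,5) (24,1) (24,9) (16,11)]:
  edge (14,8)–(15,5): clear
  edge (15,5)–(24,1): clear
  edge (24,1)–(24,9): clear
  edge (24,9)–(16,11): clear
  edge (16,11)–(14,8): clear
  midpoint (7,17) outside
  → clear
Obstacle 3 [(0,1) (2,1) (11,5) (9,11) (1,10)]:
  edge (0,1)–(2,1): clear
  edge (2,1)–(11,5): clear
  edge (11,5)–(9,11): clear
  edge (9,11)–(1,10): clear
  edge (1,10)–(0,1): clear
  midpoint (7,17) outside
  → clear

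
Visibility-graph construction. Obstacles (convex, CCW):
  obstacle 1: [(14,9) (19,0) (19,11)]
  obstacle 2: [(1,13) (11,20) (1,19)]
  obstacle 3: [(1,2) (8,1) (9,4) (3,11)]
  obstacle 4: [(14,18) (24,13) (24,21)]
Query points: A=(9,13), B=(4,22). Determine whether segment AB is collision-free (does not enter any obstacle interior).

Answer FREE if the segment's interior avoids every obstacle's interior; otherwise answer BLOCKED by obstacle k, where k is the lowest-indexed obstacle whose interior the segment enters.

Obstacle 1 [(14,9) (19,0) (19,11)]:
  edge (14,9)–(19,0): clear
  edge (19,0)–(19,11): clear
  edge (19,11)–(14,9): clear
  midpoint (13/2,35/2) outside
  → clear
Obstacle 2 [(1,13) (11,20) (1,19)]:
  edge (1,13)–(11,20): crosses AB
  edge (11,20)–(1,19): crosses AB
  edge (1,19)–(1,13): clear
  → BLOCKED
Obstacle 3 [(1,2) (8,1) (9,4) (3,11)]:
  edge (1,2)–(8,1): clear
  edge (8,1)–(9,4): clear
  edge (9,4)–(3,11): clear
  edge (3,11)–(1,2): clear
  midpoint (13/2,35/2) outside
  → clear
Obstacle 4 [(14,18) (24,13) (24,21)]:
  edge (14,18)–(24,13): clear
  edge (24,13)–(24,21): clear
  edge (24,21)–(14,18): clear
  midpoint (13/2,35/2) outside
  → clear

BLOCKED by obstacle 2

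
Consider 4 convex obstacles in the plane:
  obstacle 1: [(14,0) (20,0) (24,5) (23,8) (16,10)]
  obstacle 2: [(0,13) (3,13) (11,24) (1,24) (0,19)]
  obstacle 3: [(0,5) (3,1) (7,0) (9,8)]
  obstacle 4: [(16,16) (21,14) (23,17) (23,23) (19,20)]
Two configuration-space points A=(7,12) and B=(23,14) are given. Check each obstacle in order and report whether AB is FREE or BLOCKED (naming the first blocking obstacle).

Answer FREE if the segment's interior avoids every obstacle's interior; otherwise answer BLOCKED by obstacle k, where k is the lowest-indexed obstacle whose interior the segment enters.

Obstacle 1 [(14,0) (20,0) (24,5) (23,8) (16,10)]:
  edge (14,0)–(20,0): clear
  edge (20,0)–(24,5): clear
  edge (24,5)–(23,8): clear
  edge (23,8)–(16,10): clear
  edge (16,10)–(14,0): clear
  midpoint (15,13) outside
  → clear
Obstacle 2 [(0,13) (3,13) (11,24) (1,24) (0,19)]:
  edge (0,13)–(3,13): clear
  edge (3,13)–(11,24): clear
  edge (11,24)–(1,24): clear
  edge (1,24)–(0,19): clear
  edge (0,19)–(0,13): clear
  midpoint (15,13) outside
  → clear
Obstacle 3 [(0,5) (3,1) (7,0) (9,8)]:
  edge (0,5)–(3,1): clear
  edge (3,1)–(7,0): clear
  edge (7,0)–(9,8): clear
  edge (9,8)–(0,5): clear
  midpoint (15,13) outside
  → clear
Obstacle 4 [(16,16) (21,14) (23,17) (23,23) (19,20)]:
  edge (16,16)–(21,14): clear
  edge (21,14)–(23,17): clear
  edge (23,17)–(23,23): clear
  edge (23,23)–(19,20): clear
  edge (19,20)–(16,16): clear
  midpoint (15,13) outside
  → clear

FREE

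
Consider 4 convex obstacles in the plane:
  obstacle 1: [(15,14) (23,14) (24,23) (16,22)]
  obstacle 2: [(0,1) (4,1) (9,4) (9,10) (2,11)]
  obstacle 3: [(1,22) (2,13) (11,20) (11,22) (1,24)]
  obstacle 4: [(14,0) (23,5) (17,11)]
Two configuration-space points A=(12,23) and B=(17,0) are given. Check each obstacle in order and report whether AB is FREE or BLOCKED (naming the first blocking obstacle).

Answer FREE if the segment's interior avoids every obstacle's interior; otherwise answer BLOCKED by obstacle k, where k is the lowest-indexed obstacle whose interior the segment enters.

BLOCKED by obstacle 4

Obstacle 1 [(15,14) (23,14) (24,23) (16,22)]:
  edge (15,14)–(23,14): clear
  edge (23,14)–(24,23): clear
  edge (24,23)–(16,22): clear
  edge (16,22)–(15,14): clear
  midpoint (29/2,23/2) outside
  → clear
Obstacle 2 [(0,1) (4,1) (9,4) (9,10) (2,11)]:
  edge (0,1)–(4,1): clear
  edge (4,1)–(9,4): clear
  edge (9,4)–(9,10): clear
  edge (9,10)–(2,11): clear
  edge (2,11)–(0,1): clear
  midpoint (29/2,23/2) outside
  → clear
Obstacle 3 [(1,22) (2,13) (11,20) (11,22) (1,24)]:
  edge (1,22)–(2,13): clear
  edge (2,13)–(11,20): clear
  edge (11,20)–(11,22): clear
  edge (11,22)–(1,24): clear
  edge (1,24)–(1,22): clear
  midpoint (29/2,23/2) outside
  → clear
Obstacle 4 [(14,0) (23,5) (17,11)]:
  edge (14,0)–(23,5): crosses AB
  edge (23,5)–(17,11): clear
  edge (17,11)–(14,0): crosses AB
  → BLOCKED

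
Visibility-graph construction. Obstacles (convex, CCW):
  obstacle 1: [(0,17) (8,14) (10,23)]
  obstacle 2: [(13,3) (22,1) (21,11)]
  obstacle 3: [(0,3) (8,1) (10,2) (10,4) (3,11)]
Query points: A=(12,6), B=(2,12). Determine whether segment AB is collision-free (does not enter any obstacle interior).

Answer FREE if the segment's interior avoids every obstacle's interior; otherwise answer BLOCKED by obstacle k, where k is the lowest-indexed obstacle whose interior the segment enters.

FREE

Obstacle 1 [(0,17) (8,14) (10,23)]:
  edge (0,17)–(8,14): clear
  edge (8,14)–(10,23): clear
  edge (10,23)–(0,17): clear
  midpoint (7,9) outside
  → clear
Obstacle 2 [(13,3) (22,1) (21,11)]:
  edge (13,3)–(22,1): clear
  edge (22,1)–(21,11): clear
  edge (21,11)–(13,3): clear
  midpoint (7,9) outside
  → clear
Obstacle 3 [(0,3) (8,1) (10,2) (10,4) (3,11)]:
  edge (0,3)–(8,1): clear
  edge (8,1)–(10,2): clear
  edge (10,2)–(10,4): clear
  edge (10,4)–(3,11): clear
  edge (3,11)–(0,3): clear
  midpoint (7,9) outside
  → clear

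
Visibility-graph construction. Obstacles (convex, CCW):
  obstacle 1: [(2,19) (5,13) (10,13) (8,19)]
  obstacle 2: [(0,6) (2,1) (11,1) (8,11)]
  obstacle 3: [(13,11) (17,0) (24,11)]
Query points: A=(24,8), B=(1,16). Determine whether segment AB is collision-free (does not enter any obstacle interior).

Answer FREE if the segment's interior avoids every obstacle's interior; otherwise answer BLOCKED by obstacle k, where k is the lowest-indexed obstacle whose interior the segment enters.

BLOCKED by obstacle 1

Obstacle 1 [(2,19) (5,13) (10,13) (8,19)]:
  edge (2,19)–(5,13): crosses AB
  edge (5,13)–(10,13): crosses AB
  edge (10,13)–(8,19): clear
  edge (8,19)–(2,19): clear
  → BLOCKED
Obstacle 2 [(0,6) (2,1) (11,1) (8,11)]:
  edge (0,6)–(2,1): clear
  edge (2,1)–(11,1): clear
  edge (11,1)–(8,11): clear
  edge (8,11)–(0,6): clear
  midpoint (25/2,12) outside
  → clear
Obstacle 3 [(13,11) (17,0) (24,11)]:
  edge (13,11)–(17,0): clear
  edge (17,0)–(24,11): crosses AB
  edge (24,11)–(13,11): crosses AB
  → BLOCKED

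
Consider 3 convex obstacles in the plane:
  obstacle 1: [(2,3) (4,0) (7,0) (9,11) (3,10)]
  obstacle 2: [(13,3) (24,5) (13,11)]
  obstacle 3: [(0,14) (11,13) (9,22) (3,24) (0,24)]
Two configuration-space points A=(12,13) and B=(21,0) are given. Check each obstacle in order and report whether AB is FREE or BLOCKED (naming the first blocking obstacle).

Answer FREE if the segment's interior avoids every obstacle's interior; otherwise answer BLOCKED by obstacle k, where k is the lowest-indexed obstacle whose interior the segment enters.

BLOCKED by obstacle 2

Obstacle 1 [(2,3) (4,0) (7,0) (9,11) (3,10)]:
  edge (2,3)–(4,0): clear
  edge (4,0)–(7,0): clear
  edge (7,0)–(9,11): clear
  edge (9,11)–(3,10): clear
  edge (3,10)–(2,3): clear
  midpoint (33/2,13/2) outside
  → clear
Obstacle 2 [(13,3) (24,5) (13,11)]:
  edge (13,3)–(24,5): crosses AB
  edge (24,5)–(13,11): crosses AB
  edge (13,11)–(13,3): clear
  → BLOCKED
Obstacle 3 [(0,14) (11,13) (9,22) (3,24) (0,24)]:
  edge (0,14)–(11,13): clear
  edge (11,13)–(9,22): clear
  edge (9,22)–(3,24): clear
  edge (3,24)–(0,24): clear
  edge (0,24)–(0,14): clear
  midpoint (33/2,13/2) outside
  → clear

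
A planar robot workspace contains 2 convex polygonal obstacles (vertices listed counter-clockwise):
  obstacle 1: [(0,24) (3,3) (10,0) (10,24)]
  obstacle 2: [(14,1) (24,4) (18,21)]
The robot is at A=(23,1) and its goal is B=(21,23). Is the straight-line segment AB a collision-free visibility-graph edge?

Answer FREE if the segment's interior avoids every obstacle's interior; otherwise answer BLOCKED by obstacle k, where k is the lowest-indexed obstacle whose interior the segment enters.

BLOCKED by obstacle 2

Obstacle 1 [(0,24) (3,3) (10,0) (10,24)]:
  edge (0,24)–(3,3): clear
  edge (3,3)–(10,0): clear
  edge (10,0)–(10,24): clear
  edge (10,24)–(0,24): clear
  midpoint (22,12) outside
  → clear
Obstacle 2 [(14,1) (24,4) (18,21)]:
  edge (14,1)–(24,4): crosses AB
  edge (24,4)–(18,21): crosses AB
  edge (18,21)–(14,1): clear
  → BLOCKED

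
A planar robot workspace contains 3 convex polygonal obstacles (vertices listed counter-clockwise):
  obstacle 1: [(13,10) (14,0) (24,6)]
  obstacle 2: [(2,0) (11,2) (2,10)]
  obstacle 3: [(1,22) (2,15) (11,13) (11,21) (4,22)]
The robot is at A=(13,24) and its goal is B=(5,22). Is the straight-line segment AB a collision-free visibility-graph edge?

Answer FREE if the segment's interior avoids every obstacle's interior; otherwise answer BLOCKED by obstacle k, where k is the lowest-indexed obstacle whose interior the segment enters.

Obstacle 1 [(13,10) (14,0) (24,6)]:
  edge (13,10)–(14,0): clear
  edge (14,0)–(24,6): clear
  edge (24,6)–(13,10): clear
  midpoint (9,23) outside
  → clear
Obstacle 2 [(2,0) (11,2) (2,10)]:
  edge (2,0)–(11,2): clear
  edge (11,2)–(2,10): clear
  edge (2,10)–(2,0): clear
  midpoint (9,23) outside
  → clear
Obstacle 3 [(1,22) (2,15) (11,13) (11,21) (4,22)]:
  edge (1,22)–(2,15): clear
  edge (2,15)–(11,13): clear
  edge (11,13)–(11,21): clear
  edge (11,21)–(4,22): clear
  edge (4,22)–(1,22): clear
  midpoint (9,23) outside
  → clear

FREE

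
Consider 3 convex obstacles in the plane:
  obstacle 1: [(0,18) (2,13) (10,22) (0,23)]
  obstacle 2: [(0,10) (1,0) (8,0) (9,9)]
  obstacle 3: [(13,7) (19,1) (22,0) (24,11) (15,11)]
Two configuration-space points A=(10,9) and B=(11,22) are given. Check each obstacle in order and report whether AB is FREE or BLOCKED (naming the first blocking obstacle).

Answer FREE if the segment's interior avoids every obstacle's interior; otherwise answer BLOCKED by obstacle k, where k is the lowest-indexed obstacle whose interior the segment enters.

Obstacle 1 [(0,18) (2,13) (10,22) (0,23)]:
  edge (0,18)–(2,13): clear
  edge (2,13)–(10,22): clear
  edge (10,22)–(0,23): clear
  edge (0,23)–(0,18): clear
  midpoint (21/2,31/2) outside
  → clear
Obstacle 2 [(0,10) (1,0) (8,0) (9,9)]:
  edge (0,10)–(1,0): clear
  edge (1,0)–(8,0): clear
  edge (8,0)–(9,9): clear
  edge (9,9)–(0,10): clear
  midpoint (21/2,31/2) outside
  → clear
Obstacle 3 [(13,7) (19,1) (22,0) (24,11) (15,11)]:
  edge (13,7)–(19,1): clear
  edge (19,1)–(22,0): clear
  edge (22,0)–(24,11): clear
  edge (24,11)–(15,11): clear
  edge (15,11)–(13,7): clear
  midpoint (21/2,31/2) outside
  → clear

FREE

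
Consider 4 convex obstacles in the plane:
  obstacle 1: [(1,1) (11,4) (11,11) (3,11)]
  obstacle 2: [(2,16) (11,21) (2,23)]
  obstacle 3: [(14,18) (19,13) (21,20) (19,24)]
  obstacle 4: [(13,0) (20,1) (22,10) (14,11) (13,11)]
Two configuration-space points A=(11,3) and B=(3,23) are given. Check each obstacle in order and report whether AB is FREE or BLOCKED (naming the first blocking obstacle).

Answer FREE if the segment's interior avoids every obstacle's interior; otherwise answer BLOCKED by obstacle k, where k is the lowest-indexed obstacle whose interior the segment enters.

BLOCKED by obstacle 1

Obstacle 1 [(1,1) (11,4) (11,11) (3,11)]:
  edge (1,1)–(11,4): crosses AB
  edge (11,4)–(11,11): clear
  edge (11,11)–(3,11): crosses AB
  edge (3,11)–(1,1): clear
  → BLOCKED
Obstacle 2 [(2,16) (11,21) (2,23)]:
  edge (2,16)–(11,21): crosses AB
  edge (11,21)–(2,23): crosses AB
  edge (2,23)–(2,16): clear
  → BLOCKED
Obstacle 3 [(14,18) (19,13) (21,20) (19,24)]:
  edge (14,18)–(19,13): clear
  edge (19,13)–(21,20): clear
  edge (21,20)–(19,24): clear
  edge (19,24)–(14,18): clear
  midpoint (7,13) outside
  → clear
Obstacle 4 [(13,0) (20,1) (22,10) (14,11) (13,11)]:
  edge (13,0)–(20,1): clear
  edge (20,1)–(22,10): clear
  edge (22,10)–(14,11): clear
  edge (14,11)–(13,11): clear
  edge (13,11)–(13,0): clear
  midpoint (7,13) outside
  → clear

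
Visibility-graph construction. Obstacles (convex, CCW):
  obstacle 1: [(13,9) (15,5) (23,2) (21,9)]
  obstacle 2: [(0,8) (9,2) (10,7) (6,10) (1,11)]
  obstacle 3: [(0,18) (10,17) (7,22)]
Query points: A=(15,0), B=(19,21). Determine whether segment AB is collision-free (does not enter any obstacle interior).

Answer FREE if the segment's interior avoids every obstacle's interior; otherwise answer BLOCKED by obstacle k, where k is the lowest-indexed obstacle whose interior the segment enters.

BLOCKED by obstacle 1

Obstacle 1 [(13,9) (15,5) (23,2) (21,9)]:
  edge (13,9)–(15,5): clear
  edge (15,5)–(23,2): crosses AB
  edge (23,2)–(21,9): clear
  edge (21,9)–(13,9): crosses AB
  → BLOCKED
Obstacle 2 [(0,8) (9,2) (10,7) (6,10) (1,11)]:
  edge (0,8)–(9,2): clear
  edge (9,2)–(10,7): clear
  edge (10,7)–(6,10): clear
  edge (6,10)–(1,11): clear
  edge (1,11)–(0,8): clear
  midpoint (17,21/2) outside
  → clear
Obstacle 3 [(0,18) (10,17) (7,22)]:
  edge (0,18)–(10,17): clear
  edge (10,17)–(7,22): clear
  edge (7,22)–(0,18): clear
  midpoint (17,21/2) outside
  → clear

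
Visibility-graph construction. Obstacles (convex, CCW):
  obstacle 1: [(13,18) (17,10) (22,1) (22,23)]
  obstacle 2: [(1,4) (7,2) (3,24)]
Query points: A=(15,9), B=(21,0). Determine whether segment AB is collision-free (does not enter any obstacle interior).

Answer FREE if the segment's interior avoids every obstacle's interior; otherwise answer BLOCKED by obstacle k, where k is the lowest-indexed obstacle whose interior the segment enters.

FREE

Obstacle 1 [(13,18) (17,10) (22,1) (22,23)]:
  edge (13,18)–(17,10): clear
  edge (17,10)–(22,1): clear
  edge (22,1)–(22,23): clear
  edge (22,23)–(13,18): clear
  midpoint (18,9/2) outside
  → clear
Obstacle 2 [(1,4) (7,2) (3,24)]:
  edge (1,4)–(7,2): clear
  edge (7,2)–(3,24): clear
  edge (3,24)–(1,4): clear
  midpoint (18,9/2) outside
  → clear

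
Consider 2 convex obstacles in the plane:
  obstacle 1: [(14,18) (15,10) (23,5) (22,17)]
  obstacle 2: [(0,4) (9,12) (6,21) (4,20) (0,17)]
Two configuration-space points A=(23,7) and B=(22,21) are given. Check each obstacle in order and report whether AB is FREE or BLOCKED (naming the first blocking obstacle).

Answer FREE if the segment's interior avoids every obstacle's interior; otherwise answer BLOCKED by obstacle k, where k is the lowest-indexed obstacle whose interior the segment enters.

FREE

Obstacle 1 [(14,18) (15,10) (23,5) (22,17)]:
  edge (14,18)–(15,10): clear
  edge (15,10)–(23,5): clear
  edge (23,5)–(22,17): clear
  edge (22,17)–(14,18): clear
  midpoint (45/2,14) outside
  → clear
Obstacle 2 [(0,4) (9,12) (6,21) (4,20) (0,17)]:
  edge (0,4)–(9,12): clear
  edge (9,12)–(6,21): clear
  edge (6,21)–(4,20): clear
  edge (4,20)–(0,17): clear
  edge (0,17)–(0,4): clear
  midpoint (45/2,14) outside
  → clear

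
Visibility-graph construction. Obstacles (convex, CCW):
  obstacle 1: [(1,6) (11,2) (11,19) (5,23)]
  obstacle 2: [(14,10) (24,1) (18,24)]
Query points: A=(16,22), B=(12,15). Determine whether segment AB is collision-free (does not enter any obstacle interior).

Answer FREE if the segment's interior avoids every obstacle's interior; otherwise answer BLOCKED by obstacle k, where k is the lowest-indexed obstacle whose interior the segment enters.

FREE

Obstacle 1 [(1,6) (11,2) (11,19) (5,23)]:
  edge (1,6)–(11,2): clear
  edge (11,2)–(11,19): clear
  edge (11,19)–(5,23): clear
  edge (5,23)–(1,6): clear
  midpoint (14,37/2) outside
  → clear
Obstacle 2 [(14,10) (24,1) (18,24)]:
  edge (14,10)–(24,1): clear
  edge (24,1)–(18,24): clear
  edge (18,24)–(14,10): clear
  midpoint (14,37/2) outside
  → clear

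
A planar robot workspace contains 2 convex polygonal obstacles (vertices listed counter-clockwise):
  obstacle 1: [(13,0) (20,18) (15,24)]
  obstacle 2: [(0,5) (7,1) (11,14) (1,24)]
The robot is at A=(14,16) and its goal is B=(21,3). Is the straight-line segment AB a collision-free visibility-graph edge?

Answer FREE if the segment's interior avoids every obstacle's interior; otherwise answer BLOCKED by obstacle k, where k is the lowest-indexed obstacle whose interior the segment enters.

Obstacle 1 [(13,0) (20,18) (15,24)]:
  edge (13,0)–(20,18): crosses AB
  edge (20,18)–(15,24): clear
  edge (15,24)–(13,0): crosses AB
  → BLOCKED
Obstacle 2 [(0,5) (7,1) (11,14) (1,24)]:
  edge (0,5)–(7,1): clear
  edge (7,1)–(11,14): clear
  edge (11,14)–(1,24): clear
  edge (1,24)–(0,5): clear
  midpoint (35/2,19/2) outside
  → clear

BLOCKED by obstacle 1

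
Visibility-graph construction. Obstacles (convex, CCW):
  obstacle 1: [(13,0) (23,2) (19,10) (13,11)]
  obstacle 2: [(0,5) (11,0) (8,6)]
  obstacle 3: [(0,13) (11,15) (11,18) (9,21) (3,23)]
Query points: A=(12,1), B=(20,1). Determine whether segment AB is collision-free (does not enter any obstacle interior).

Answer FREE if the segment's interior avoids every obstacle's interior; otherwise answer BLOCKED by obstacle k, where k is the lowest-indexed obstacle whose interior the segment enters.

BLOCKED by obstacle 1

Obstacle 1 [(13,0) (23,2) (19,10) (13,11)]:
  edge (13,0)–(23,2): crosses AB
  edge (23,2)–(19,10): clear
  edge (19,10)–(13,11): clear
  edge (13,11)–(13,0): crosses AB
  → BLOCKED
Obstacle 2 [(0,5) (11,0) (8,6)]:
  edge (0,5)–(11,0): clear
  edge (11,0)–(8,6): clear
  edge (8,6)–(0,5): clear
  midpoint (16,1) outside
  → clear
Obstacle 3 [(0,13) (11,15) (11,18) (9,21) (3,23)]:
  edge (0,13)–(11,15): clear
  edge (11,15)–(11,18): clear
  edge (11,18)–(9,21): clear
  edge (9,21)–(3,23): clear
  edge (3,23)–(0,13): clear
  midpoint (16,1) outside
  → clear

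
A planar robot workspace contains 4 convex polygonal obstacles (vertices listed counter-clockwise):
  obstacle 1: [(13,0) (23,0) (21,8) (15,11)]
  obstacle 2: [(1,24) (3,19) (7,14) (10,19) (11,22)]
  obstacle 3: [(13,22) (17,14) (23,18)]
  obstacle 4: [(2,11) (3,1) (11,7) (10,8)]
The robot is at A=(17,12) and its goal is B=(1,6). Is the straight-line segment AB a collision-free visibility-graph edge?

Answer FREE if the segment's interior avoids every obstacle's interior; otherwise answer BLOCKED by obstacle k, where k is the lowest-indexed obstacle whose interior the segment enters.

Obstacle 1 [(13,0) (23,0) (21,8) (15,11)]:
  edge (13,0)–(23,0): clear
  edge (23,0)–(21,8): clear
  edge (21,8)–(15,11): clear
  edge (15,11)–(13,0): clear
  midpoint (9,9) outside
  → clear
Obstacle 2 [(1,24) (3,19) (7,14) (10,19) (11,22)]:
  edge (1,24)–(3,19): clear
  edge (3,19)–(7,14): clear
  edge (7,14)–(10,19): clear
  edge (10,19)–(11,22): clear
  edge (11,22)–(1,24): clear
  midpoint (9,9) outside
  → clear
Obstacle 3 [(13,22) (17,14) (23,18)]:
  edge (13,22)–(17,14): clear
  edge (17,14)–(23,18): clear
  edge (23,18)–(13,22): clear
  midpoint (9,9) outside
  → clear
Obstacle 4 [(2,11) (3,1) (11,7) (10,8)]:
  edge (2,11)–(3,1): crosses AB
  edge (3,1)–(11,7): clear
  edge (11,7)–(10,8): clear
  edge (10,8)–(2,11): crosses AB
  → BLOCKED

BLOCKED by obstacle 4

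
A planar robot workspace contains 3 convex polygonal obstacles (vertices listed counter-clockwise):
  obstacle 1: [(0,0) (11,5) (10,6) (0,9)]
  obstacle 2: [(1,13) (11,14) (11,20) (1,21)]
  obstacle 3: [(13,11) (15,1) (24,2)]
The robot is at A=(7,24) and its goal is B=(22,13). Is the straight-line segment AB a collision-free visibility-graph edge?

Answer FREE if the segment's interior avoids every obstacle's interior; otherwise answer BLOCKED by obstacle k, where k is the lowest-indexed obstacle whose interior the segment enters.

FREE

Obstacle 1 [(0,0) (11,5) (10,6) (0,9)]:
  edge (0,0)–(11,5): clear
  edge (11,5)–(10,6): clear
  edge (10,6)–(0,9): clear
  edge (0,9)–(0,0): clear
  midpoint (29/2,37/2) outside
  → clear
Obstacle 2 [(1,13) (11,14) (11,20) (1,21)]:
  edge (1,13)–(11,14): clear
  edge (11,14)–(11,20): clear
  edge (11,20)–(1,21): clear
  edge (1,21)–(1,13): clear
  midpoint (29/2,37/2) outside
  → clear
Obstacle 3 [(13,11) (15,1) (24,2)]:
  edge (13,11)–(15,1): clear
  edge (15,1)–(24,2): clear
  edge (24,2)–(13,11): clear
  midpoint (29/2,37/2) outside
  → clear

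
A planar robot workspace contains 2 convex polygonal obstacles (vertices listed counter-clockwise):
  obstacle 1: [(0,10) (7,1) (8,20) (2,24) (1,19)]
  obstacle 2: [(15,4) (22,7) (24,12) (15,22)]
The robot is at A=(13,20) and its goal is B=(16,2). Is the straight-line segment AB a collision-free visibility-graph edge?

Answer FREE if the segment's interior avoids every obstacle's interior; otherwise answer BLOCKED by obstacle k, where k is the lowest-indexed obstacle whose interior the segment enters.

Obstacle 1 [(0,10) (7,1) (8,20) (2,24) (1,19)]:
  edge (0,10)–(7,1): clear
  edge (7,1)–(8,20): clear
  edge (8,20)–(2,24): clear
  edge (2,24)–(1,19): clear
  edge (1,19)–(0,10): clear
  midpoint (29/2,11) outside
  → clear
Obstacle 2 [(15,4) (22,7) (24,12) (15,22)]:
  edge (15,4)–(22,7): crosses AB
  edge (22,7)–(24,12): clear
  edge (24,12)–(15,22): clear
  edge (15,22)–(15,4): crosses AB
  → BLOCKED

BLOCKED by obstacle 2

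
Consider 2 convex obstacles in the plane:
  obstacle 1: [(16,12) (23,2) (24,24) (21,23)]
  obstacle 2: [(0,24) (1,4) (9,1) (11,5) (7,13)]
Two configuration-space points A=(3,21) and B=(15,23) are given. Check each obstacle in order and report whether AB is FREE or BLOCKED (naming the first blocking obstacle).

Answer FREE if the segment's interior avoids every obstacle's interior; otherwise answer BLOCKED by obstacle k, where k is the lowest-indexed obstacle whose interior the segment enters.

FREE

Obstacle 1 [(16,12) (23,2) (24,24) (21,23)]:
  edge (16,12)–(23,2): clear
  edge (23,2)–(24,24): clear
  edge (24,24)–(21,23): clear
  edge (21,23)–(16,12): clear
  midpoint (9,22) outside
  → clear
Obstacle 2 [(0,24) (1,4) (9,1) (11,5) (7,13)]:
  edge (0,24)–(1,4): clear
  edge (1,4)–(9,1): clear
  edge (9,1)–(11,5): clear
  edge (11,5)–(7,13): clear
  edge (7,13)–(0,24): clear
  midpoint (9,22) outside
  → clear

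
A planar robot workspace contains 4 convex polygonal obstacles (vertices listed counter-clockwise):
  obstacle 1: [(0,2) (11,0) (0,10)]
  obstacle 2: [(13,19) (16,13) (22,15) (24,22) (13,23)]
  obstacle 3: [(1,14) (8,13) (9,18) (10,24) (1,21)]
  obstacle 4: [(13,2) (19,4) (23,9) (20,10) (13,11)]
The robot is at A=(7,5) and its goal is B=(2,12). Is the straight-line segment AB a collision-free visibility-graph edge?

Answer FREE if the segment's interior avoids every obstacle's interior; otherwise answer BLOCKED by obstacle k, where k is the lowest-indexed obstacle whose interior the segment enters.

FREE

Obstacle 1 [(0,2) (11,0) (0,10)]:
  edge (0,2)–(11,0): clear
  edge (11,0)–(0,10): clear
  edge (0,10)–(0,2): clear
  midpoint (9/2,17/2) outside
  → clear
Obstacle 2 [(13,19) (16,13) (22,15) (24,22) (13,23)]:
  edge (13,19)–(16,13): clear
  edge (16,13)–(22,15): clear
  edge (22,15)–(24,22): clear
  edge (24,22)–(13,23): clear
  edge (13,23)–(13,19): clear
  midpoint (9/2,17/2) outside
  → clear
Obstacle 3 [(1,14) (8,13) (9,18) (10,24) (1,21)]:
  edge (1,14)–(8,13): clear
  edge (8,13)–(9,18): clear
  edge (9,18)–(10,24): clear
  edge (10,24)–(1,21): clear
  edge (1,21)–(1,14): clear
  midpoint (9/2,17/2) outside
  → clear
Obstacle 4 [(13,2) (19,4) (23,9) (20,10) (13,11)]:
  edge (13,2)–(19,4): clear
  edge (19,4)–(23,9): clear
  edge (23,9)–(20,10): clear
  edge (20,10)–(13,11): clear
  edge (13,11)–(13,2): clear
  midpoint (9/2,17/2) outside
  → clear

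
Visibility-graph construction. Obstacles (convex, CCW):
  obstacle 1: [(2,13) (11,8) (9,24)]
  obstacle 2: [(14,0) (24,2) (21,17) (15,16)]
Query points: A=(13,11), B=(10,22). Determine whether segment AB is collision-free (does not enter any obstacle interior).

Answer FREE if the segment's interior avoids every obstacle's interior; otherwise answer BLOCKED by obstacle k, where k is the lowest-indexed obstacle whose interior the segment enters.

Obstacle 1 [(2,13) (11,8) (9,24)]:
  edge (2,13)–(11,8): clear
  edge (11,8)–(9,24): clear
  edge (9,24)–(2,13): clear
  midpoint (23/2,33/2) outside
  → clear
Obstacle 2 [(14,0) (24,2) (21,17) (15,16)]:
  edge (14,0)–(24,2): clear
  edge (24,2)–(21,17): clear
  edge (21,17)–(15,16): clear
  edge (15,16)–(14,0): clear
  midpoint (23/2,33/2) outside
  → clear

FREE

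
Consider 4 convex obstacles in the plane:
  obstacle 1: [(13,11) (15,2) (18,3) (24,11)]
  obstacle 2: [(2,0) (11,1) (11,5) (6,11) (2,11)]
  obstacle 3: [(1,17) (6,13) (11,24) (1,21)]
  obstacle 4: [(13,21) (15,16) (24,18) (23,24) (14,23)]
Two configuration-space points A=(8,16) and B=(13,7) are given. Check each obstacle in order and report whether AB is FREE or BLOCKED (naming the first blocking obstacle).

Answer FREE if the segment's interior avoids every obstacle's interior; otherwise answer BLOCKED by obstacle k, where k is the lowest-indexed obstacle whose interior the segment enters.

Obstacle 1 [(13,11) (15,2) (18,3) (24,11)]:
  edge (13,11)–(15,2): clear
  edge (15,2)–(18,3): clear
  edge (18,3)–(24,11): clear
  edge (24,11)–(13,11): clear
  midpoint (21/2,23/2) outside
  → clear
Obstacle 2 [(2,0) (11,1) (11,5) (6,11) (2,11)]:
  edge (2,0)–(11,1): clear
  edge (11,1)–(11,5): clear
  edge (11,5)–(6,11): clear
  edge (6,11)–(2,11): clear
  edge (2,11)–(2,0): clear
  midpoint (21/2,23/2) outside
  → clear
Obstacle 3 [(1,17) (6,13) (11,24) (1,21)]:
  edge (1,17)–(6,13): clear
  edge (6,13)–(11,24): clear
  edge (11,24)–(1,21): clear
  edge (1,21)–(1,17): clear
  midpoint (21/2,23/2) outside
  → clear
Obstacle 4 [(13,21) (15,16) (24,18) (23,24) (14,23)]:
  edge (13,21)–(15,16): clear
  edge (15,16)–(24,18): clear
  edge (24,18)–(23,24): clear
  edge (23,24)–(14,23): clear
  edge (14,23)–(13,21): clear
  midpoint (21/2,23/2) outside
  → clear

FREE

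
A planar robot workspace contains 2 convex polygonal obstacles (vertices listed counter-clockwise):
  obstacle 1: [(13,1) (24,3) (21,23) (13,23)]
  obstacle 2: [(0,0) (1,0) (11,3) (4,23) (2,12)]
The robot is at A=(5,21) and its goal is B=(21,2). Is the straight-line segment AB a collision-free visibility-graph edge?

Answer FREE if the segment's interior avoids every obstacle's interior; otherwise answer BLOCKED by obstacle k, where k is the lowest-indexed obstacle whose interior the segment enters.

BLOCKED by obstacle 1

Obstacle 1 [(13,1) (24,3) (21,23) (13,23)]:
  edge (13,1)–(24,3): crosses AB
  edge (24,3)–(21,23): clear
  edge (21,23)–(13,23): clear
  edge (13,23)–(13,1): crosses AB
  → BLOCKED
Obstacle 2 [(0,0) (1,0) (11,3) (4,23) (2,12)]:
  edge (0,0)–(1,0): clear
  edge (1,0)–(11,3): clear
  edge (11,3)–(4,23): clear
  edge (4,23)–(2,12): clear
  edge (2,12)–(0,0): clear
  midpoint (13,23/2) outside
  → clear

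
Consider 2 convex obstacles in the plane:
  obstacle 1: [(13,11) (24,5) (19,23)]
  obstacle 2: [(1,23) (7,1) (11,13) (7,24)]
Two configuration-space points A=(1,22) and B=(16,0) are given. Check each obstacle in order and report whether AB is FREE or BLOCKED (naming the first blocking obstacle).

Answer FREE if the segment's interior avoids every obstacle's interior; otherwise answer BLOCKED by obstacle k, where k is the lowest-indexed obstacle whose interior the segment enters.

BLOCKED by obstacle 2

Obstacle 1 [(13,11) (24,5) (19,23)]:
  edge (13,11)–(24,5): clear
  edge (24,5)–(19,23): clear
  edge (19,23)–(13,11): clear
  midpoint (17/2,11) outside
  → clear
Obstacle 2 [(1,23) (7,1) (11,13) (7,24)]:
  edge (1,23)–(7,1): crosses AB
  edge (7,1)–(11,13): crosses AB
  edge (11,13)–(7,24): clear
  edge (7,24)–(1,23): clear
  → BLOCKED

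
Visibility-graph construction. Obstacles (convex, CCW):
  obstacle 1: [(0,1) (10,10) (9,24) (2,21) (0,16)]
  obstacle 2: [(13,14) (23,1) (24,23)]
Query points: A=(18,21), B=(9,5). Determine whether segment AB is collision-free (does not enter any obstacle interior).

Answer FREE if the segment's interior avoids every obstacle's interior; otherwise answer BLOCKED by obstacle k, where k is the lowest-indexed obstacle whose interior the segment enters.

BLOCKED by obstacle 2

Obstacle 1 [(0,1) (10,10) (9,24) (2,21) (0,16)]:
  edge (0,1)–(10,10): clear
  edge (10,10)–(9,24): clear
  edge (9,24)–(2,21): clear
  edge (2,21)–(0,16): clear
  edge (0,16)–(0,1): clear
  midpoint (27/2,13) outside
  → clear
Obstacle 2 [(13,14) (23,1) (24,23)]:
  edge (13,14)–(23,1): crosses AB
  edge (23,1)–(24,23): clear
  edge (24,23)–(13,14): crosses AB
  → BLOCKED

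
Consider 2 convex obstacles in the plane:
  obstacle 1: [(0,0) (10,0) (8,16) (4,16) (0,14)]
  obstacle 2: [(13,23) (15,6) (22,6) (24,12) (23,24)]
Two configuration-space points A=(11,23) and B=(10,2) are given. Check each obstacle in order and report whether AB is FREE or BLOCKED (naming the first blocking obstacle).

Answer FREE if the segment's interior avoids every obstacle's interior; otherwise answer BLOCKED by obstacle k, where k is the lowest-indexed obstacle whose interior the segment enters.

FREE

Obstacle 1 [(0,0) (10,0) (8,16) (4,16) (0,14)]:
  edge (0,0)–(10,0): clear
  edge (10,0)–(8,16): clear
  edge (8,16)–(4,16): clear
  edge (4,16)–(0,14): clear
  edge (0,14)–(0,0): clear
  midpoint (21/2,25/2) outside
  → clear
Obstacle 2 [(13,23) (15,6) (22,6) (24,12) (23,24)]:
  edge (13,23)–(15,6): clear
  edge (15,6)–(22,6): clear
  edge (22,6)–(24,12): clear
  edge (24,12)–(23,24): clear
  edge (23,24)–(13,23): clear
  midpoint (21/2,25/2) outside
  → clear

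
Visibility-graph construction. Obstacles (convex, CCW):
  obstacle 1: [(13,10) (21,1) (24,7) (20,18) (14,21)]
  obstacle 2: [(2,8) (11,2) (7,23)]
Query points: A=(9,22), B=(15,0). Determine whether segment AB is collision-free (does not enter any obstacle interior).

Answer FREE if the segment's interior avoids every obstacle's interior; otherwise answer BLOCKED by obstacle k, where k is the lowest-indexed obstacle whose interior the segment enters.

FREE

Obstacle 1 [(13,10) (21,1) (24,7) (20,18) (14,21)]:
  edge (13,10)–(21,1): clear
  edge (21,1)–(24,7): clear
  edge (24,7)–(20,18): clear
  edge (20,18)–(14,21): clear
  edge (14,21)–(13,10): clear
  midpoint (12,11) outside
  → clear
Obstacle 2 [(2,8) (11,2) (7,23)]:
  edge (2,8)–(11,2): clear
  edge (11,2)–(7,23): clear
  edge (7,23)–(2,8): clear
  midpoint (12,11) outside
  → clear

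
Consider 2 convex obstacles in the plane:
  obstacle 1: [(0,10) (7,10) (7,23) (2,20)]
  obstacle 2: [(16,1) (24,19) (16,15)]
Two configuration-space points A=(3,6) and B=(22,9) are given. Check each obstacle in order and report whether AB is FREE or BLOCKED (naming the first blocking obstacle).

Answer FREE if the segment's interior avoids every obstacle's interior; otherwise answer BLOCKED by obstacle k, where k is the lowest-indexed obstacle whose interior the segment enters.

BLOCKED by obstacle 2

Obstacle 1 [(0,10) (7,10) (7,23) (2,20)]:
  edge (0,10)–(7,10): clear
  edge (7,10)–(7,23): clear
  edge (7,23)–(2,20): clear
  edge (2,20)–(0,10): clear
  midpoint (25/2,15/2) outside
  → clear
Obstacle 2 [(16,1) (24,19) (16,15)]:
  edge (16,1)–(24,19): crosses AB
  edge (24,19)–(16,15): clear
  edge (16,15)–(16,1): crosses AB
  → BLOCKED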